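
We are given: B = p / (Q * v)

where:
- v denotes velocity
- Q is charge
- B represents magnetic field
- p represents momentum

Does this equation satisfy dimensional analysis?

No

v (velocity) has dimensions [L T^-1].
Q (charge) has dimensions [I T].
B (magnetic field) has dimensions [I^-1 M T^-2].
p (momentum) has dimensions [L M T^-1].

Left side: [I^-1 M T^-2]
Right side: [I^-1 M T^-1]

The two sides have different dimensions, so the equation is NOT dimensionally consistent.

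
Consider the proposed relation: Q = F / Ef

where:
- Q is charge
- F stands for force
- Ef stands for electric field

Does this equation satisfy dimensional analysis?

Yes

Q (charge) has dimensions [I T].
F (force) has dimensions [L M T^-2].
Ef (electric field) has dimensions [I^-1 L M T^-3].

Left side: [I T]
Right side: [I T]

Both sides have the same dimensions, so the equation is dimensionally consistent.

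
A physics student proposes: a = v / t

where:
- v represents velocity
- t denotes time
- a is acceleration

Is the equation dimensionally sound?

Yes

v (velocity) has dimensions [L T^-1].
t (time) has dimensions [T].
a (acceleration) has dimensions [L T^-2].

Left side: [L T^-2]
Right side: [L T^-2]

Both sides have the same dimensions, so the equation is dimensionally consistent.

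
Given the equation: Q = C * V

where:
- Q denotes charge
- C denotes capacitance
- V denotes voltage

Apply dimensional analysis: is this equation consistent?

Yes

Q (charge) has dimensions [I T].
C (capacitance) has dimensions [I^2 L^-2 M^-1 T^4].
V (voltage) has dimensions [I^-1 L^2 M T^-3].

Left side: [I T]
Right side: [I T]

Both sides have the same dimensions, so the equation is dimensionally consistent.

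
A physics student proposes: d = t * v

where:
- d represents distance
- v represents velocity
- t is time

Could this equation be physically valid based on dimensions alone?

Yes

d (distance) has dimensions [L].
v (velocity) has dimensions [L T^-1].
t (time) has dimensions [T].

Left side: [L]
Right side: [L]

Both sides have the same dimensions, so the equation is dimensionally consistent.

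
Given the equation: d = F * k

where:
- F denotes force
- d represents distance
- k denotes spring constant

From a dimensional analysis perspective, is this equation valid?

No

F (force) has dimensions [L M T^-2].
d (distance) has dimensions [L].
k (spring constant) has dimensions [M T^-2].

Left side: [L]
Right side: [L M^2 T^-4]

The two sides have different dimensions, so the equation is NOT dimensionally consistent.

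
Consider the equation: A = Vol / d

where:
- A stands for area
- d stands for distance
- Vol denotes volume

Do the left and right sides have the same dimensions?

Yes

A (area) has dimensions [L^2].
d (distance) has dimensions [L].
Vol (volume) has dimensions [L^3].

Left side: [L^2]
Right side: [L^2]

Both sides have the same dimensions, so the equation is dimensionally consistent.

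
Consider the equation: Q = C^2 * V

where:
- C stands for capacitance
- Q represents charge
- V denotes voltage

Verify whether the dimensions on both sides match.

No

C (capacitance) has dimensions [I^2 L^-2 M^-1 T^4].
Q (charge) has dimensions [I T].
V (voltage) has dimensions [I^-1 L^2 M T^-3].

Left side: [I T]
Right side: [I^3 L^-2 M^-1 T^5]

The two sides have different dimensions, so the equation is NOT dimensionally consistent.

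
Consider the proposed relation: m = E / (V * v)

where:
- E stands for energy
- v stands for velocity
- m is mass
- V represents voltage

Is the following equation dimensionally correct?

No

E (energy) has dimensions [L^2 M T^-2].
v (velocity) has dimensions [L T^-1].
m (mass) has dimensions [M].
V (voltage) has dimensions [I^-1 L^2 M T^-3].

Left side: [M]
Right side: [I L^-1 T^2]

The two sides have different dimensions, so the equation is NOT dimensionally consistent.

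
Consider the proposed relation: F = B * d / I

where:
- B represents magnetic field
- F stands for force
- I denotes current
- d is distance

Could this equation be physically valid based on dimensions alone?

No

B (magnetic field) has dimensions [I^-1 M T^-2].
F (force) has dimensions [L M T^-2].
I (current) has dimensions [I].
d (distance) has dimensions [L].

Left side: [L M T^-2]
Right side: [I^-2 L M T^-2]

The two sides have different dimensions, so the equation is NOT dimensionally consistent.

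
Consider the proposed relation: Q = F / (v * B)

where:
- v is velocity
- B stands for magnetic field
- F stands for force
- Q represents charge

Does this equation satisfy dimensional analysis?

Yes

v (velocity) has dimensions [L T^-1].
B (magnetic field) has dimensions [I^-1 M T^-2].
F (force) has dimensions [L M T^-2].
Q (charge) has dimensions [I T].

Left side: [I T]
Right side: [I T]

Both sides have the same dimensions, so the equation is dimensionally consistent.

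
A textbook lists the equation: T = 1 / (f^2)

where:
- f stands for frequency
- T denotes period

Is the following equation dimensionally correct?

No

f (frequency) has dimensions [T^-1].
T (period) has dimensions [T].

Left side: [T]
Right side: [T^2]

The two sides have different dimensions, so the equation is NOT dimensionally consistent.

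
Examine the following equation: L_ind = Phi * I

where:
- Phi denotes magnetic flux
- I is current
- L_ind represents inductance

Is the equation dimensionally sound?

No

Phi (magnetic flux) has dimensions [I^-1 L^2 M T^-2].
I (current) has dimensions [I].
L_ind (inductance) has dimensions [I^-2 L^2 M T^-2].

Left side: [I^-2 L^2 M T^-2]
Right side: [L^2 M T^-2]

The two sides have different dimensions, so the equation is NOT dimensionally consistent.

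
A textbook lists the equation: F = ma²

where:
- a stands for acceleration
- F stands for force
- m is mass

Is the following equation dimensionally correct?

No

a (acceleration) has dimensions [L T^-2].
F (force) has dimensions [L M T^-2].
m (mass) has dimensions [M].

Left side: [L M T^-2]
Right side: [L^2 M T^-4]

The two sides have different dimensions, so the equation is NOT dimensionally consistent.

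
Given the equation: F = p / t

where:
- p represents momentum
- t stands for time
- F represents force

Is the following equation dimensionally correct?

Yes

p (momentum) has dimensions [L M T^-1].
t (time) has dimensions [T].
F (force) has dimensions [L M T^-2].

Left side: [L M T^-2]
Right side: [L M T^-2]

Both sides have the same dimensions, so the equation is dimensionally consistent.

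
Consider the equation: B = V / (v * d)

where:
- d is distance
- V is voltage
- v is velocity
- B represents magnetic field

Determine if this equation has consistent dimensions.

Yes

d (distance) has dimensions [L].
V (voltage) has dimensions [I^-1 L^2 M T^-3].
v (velocity) has dimensions [L T^-1].
B (magnetic field) has dimensions [I^-1 M T^-2].

Left side: [I^-1 M T^-2]
Right side: [I^-1 M T^-2]

Both sides have the same dimensions, so the equation is dimensionally consistent.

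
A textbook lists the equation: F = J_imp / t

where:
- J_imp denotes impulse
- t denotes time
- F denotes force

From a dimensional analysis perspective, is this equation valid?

Yes

J_imp (impulse) has dimensions [L M T^-1].
t (time) has dimensions [T].
F (force) has dimensions [L M T^-2].

Left side: [L M T^-2]
Right side: [L M T^-2]

Both sides have the same dimensions, so the equation is dimensionally consistent.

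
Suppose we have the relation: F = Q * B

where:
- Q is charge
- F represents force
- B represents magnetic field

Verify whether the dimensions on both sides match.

No

Q (charge) has dimensions [I T].
F (force) has dimensions [L M T^-2].
B (magnetic field) has dimensions [I^-1 M T^-2].

Left side: [L M T^-2]
Right side: [M T^-1]

The two sides have different dimensions, so the equation is NOT dimensionally consistent.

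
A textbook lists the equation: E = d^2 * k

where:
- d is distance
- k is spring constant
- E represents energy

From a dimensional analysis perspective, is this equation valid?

Yes

d (distance) has dimensions [L].
k (spring constant) has dimensions [M T^-2].
E (energy) has dimensions [L^2 M T^-2].

Left side: [L^2 M T^-2]
Right side: [L^2 M T^-2]

Both sides have the same dimensions, so the equation is dimensionally consistent.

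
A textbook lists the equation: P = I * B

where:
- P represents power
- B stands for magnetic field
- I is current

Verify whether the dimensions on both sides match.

No

P (power) has dimensions [L^2 M T^-3].
B (magnetic field) has dimensions [I^-1 M T^-2].
I (current) has dimensions [I].

Left side: [L^2 M T^-3]
Right side: [M T^-2]

The two sides have different dimensions, so the equation is NOT dimensionally consistent.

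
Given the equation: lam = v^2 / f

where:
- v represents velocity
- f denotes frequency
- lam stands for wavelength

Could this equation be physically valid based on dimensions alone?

No

v (velocity) has dimensions [L T^-1].
f (frequency) has dimensions [T^-1].
lam (wavelength) has dimensions [L].

Left side: [L]
Right side: [L^2 T^-1]

The two sides have different dimensions, so the equation is NOT dimensionally consistent.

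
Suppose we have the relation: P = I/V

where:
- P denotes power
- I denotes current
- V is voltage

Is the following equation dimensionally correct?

No

P (power) has dimensions [L^2 M T^-3].
I (current) has dimensions [I].
V (voltage) has dimensions [I^-1 L^2 M T^-3].

Left side: [L^2 M T^-3]
Right side: [I^2 L^-2 M^-1 T^3]

The two sides have different dimensions, so the equation is NOT dimensionally consistent.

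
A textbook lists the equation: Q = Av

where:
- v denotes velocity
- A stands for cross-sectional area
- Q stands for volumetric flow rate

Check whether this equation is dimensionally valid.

Yes

v (velocity) has dimensions [L T^-1].
A (cross-sectional area) has dimensions [L^2].
Q (volumetric flow rate) has dimensions [L^3 T^-1].

Left side: [L^3 T^-1]
Right side: [L^3 T^-1]

Both sides have the same dimensions, so the equation is dimensionally consistent.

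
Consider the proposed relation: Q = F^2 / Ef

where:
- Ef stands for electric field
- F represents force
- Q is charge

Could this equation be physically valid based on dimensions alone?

No

Ef (electric field) has dimensions [I^-1 L M T^-3].
F (force) has dimensions [L M T^-2].
Q (charge) has dimensions [I T].

Left side: [I T]
Right side: [I L M T^-1]

The two sides have different dimensions, so the equation is NOT dimensionally consistent.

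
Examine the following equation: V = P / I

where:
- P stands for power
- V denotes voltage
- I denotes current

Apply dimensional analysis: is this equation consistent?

Yes

P (power) has dimensions [L^2 M T^-3].
V (voltage) has dimensions [I^-1 L^2 M T^-3].
I (current) has dimensions [I].

Left side: [I^-1 L^2 M T^-3]
Right side: [I^-1 L^2 M T^-3]

Both sides have the same dimensions, so the equation is dimensionally consistent.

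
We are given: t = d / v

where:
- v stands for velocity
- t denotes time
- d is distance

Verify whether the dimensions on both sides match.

Yes

v (velocity) has dimensions [L T^-1].
t (time) has dimensions [T].
d (distance) has dimensions [L].

Left side: [T]
Right side: [T]

Both sides have the same dimensions, so the equation is dimensionally consistent.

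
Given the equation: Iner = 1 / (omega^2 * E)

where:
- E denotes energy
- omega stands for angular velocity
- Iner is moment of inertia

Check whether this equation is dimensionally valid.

No

E (energy) has dimensions [L^2 M T^-2].
omega (angular velocity) has dimensions [T^-1].
Iner (moment of inertia) has dimensions [L^2 M].

Left side: [L^2 M]
Right side: [L^-2 M^-1 T^4]

The two sides have different dimensions, so the equation is NOT dimensionally consistent.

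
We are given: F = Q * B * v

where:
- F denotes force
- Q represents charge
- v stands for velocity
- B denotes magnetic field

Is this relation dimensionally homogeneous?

Yes

F (force) has dimensions [L M T^-2].
Q (charge) has dimensions [I T].
v (velocity) has dimensions [L T^-1].
B (magnetic field) has dimensions [I^-1 M T^-2].

Left side: [L M T^-2]
Right side: [L M T^-2]

Both sides have the same dimensions, so the equation is dimensionally consistent.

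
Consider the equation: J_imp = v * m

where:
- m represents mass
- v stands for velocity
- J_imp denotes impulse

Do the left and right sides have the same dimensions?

Yes

m (mass) has dimensions [M].
v (velocity) has dimensions [L T^-1].
J_imp (impulse) has dimensions [L M T^-1].

Left side: [L M T^-1]
Right side: [L M T^-1]

Both sides have the same dimensions, so the equation is dimensionally consistent.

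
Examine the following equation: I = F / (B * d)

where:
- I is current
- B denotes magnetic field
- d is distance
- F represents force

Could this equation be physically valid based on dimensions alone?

Yes

I (current) has dimensions [I].
B (magnetic field) has dimensions [I^-1 M T^-2].
d (distance) has dimensions [L].
F (force) has dimensions [L M T^-2].

Left side: [I]
Right side: [I]

Both sides have the same dimensions, so the equation is dimensionally consistent.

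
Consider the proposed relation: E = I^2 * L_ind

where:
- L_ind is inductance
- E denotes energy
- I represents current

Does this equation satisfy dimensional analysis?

Yes

L_ind (inductance) has dimensions [I^-2 L^2 M T^-2].
E (energy) has dimensions [L^2 M T^-2].
I (current) has dimensions [I].

Left side: [L^2 M T^-2]
Right side: [L^2 M T^-2]

Both sides have the same dimensions, so the equation is dimensionally consistent.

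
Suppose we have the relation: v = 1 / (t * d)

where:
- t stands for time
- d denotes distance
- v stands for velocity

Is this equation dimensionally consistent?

No

t (time) has dimensions [T].
d (distance) has dimensions [L].
v (velocity) has dimensions [L T^-1].

Left side: [L T^-1]
Right side: [L^-1 T^-1]

The two sides have different dimensions, so the equation is NOT dimensionally consistent.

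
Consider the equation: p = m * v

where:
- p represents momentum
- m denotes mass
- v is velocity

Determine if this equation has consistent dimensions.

Yes

p (momentum) has dimensions [L M T^-1].
m (mass) has dimensions [M].
v (velocity) has dimensions [L T^-1].

Left side: [L M T^-1]
Right side: [L M T^-1]

Both sides have the same dimensions, so the equation is dimensionally consistent.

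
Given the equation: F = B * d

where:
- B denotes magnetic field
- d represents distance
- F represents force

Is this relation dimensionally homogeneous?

No

B (magnetic field) has dimensions [I^-1 M T^-2].
d (distance) has dimensions [L].
F (force) has dimensions [L M T^-2].

Left side: [L M T^-2]
Right side: [I^-1 L M T^-2]

The two sides have different dimensions, so the equation is NOT dimensionally consistent.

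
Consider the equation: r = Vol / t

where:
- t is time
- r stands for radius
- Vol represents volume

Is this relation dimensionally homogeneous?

No

t (time) has dimensions [T].
r (radius) has dimensions [L].
Vol (volume) has dimensions [L^3].

Left side: [L]
Right side: [L^3 T^-1]

The two sides have different dimensions, so the equation is NOT dimensionally consistent.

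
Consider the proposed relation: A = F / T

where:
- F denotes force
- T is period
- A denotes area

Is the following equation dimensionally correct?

No

F (force) has dimensions [L M T^-2].
T (period) has dimensions [T].
A (area) has dimensions [L^2].

Left side: [L^2]
Right side: [L M T^-3]

The two sides have different dimensions, so the equation is NOT dimensionally consistent.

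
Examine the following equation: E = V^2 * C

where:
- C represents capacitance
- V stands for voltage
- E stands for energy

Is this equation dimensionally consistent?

Yes

C (capacitance) has dimensions [I^2 L^-2 M^-1 T^4].
V (voltage) has dimensions [I^-1 L^2 M T^-3].
E (energy) has dimensions [L^2 M T^-2].

Left side: [L^2 M T^-2]
Right side: [L^2 M T^-2]

Both sides have the same dimensions, so the equation is dimensionally consistent.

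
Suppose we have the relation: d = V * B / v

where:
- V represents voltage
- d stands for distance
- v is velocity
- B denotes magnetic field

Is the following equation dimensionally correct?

No

V (voltage) has dimensions [I^-1 L^2 M T^-3].
d (distance) has dimensions [L].
v (velocity) has dimensions [L T^-1].
B (magnetic field) has dimensions [I^-1 M T^-2].

Left side: [L]
Right side: [I^-2 L M^2 T^-4]

The two sides have different dimensions, so the equation is NOT dimensionally consistent.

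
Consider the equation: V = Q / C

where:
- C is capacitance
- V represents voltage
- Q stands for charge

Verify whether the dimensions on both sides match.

Yes

C (capacitance) has dimensions [I^2 L^-2 M^-1 T^4].
V (voltage) has dimensions [I^-1 L^2 M T^-3].
Q (charge) has dimensions [I T].

Left side: [I^-1 L^2 M T^-3]
Right side: [I^-1 L^2 M T^-3]

Both sides have the same dimensions, so the equation is dimensionally consistent.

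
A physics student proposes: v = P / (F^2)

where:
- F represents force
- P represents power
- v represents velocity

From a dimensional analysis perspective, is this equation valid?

No

F (force) has dimensions [L M T^-2].
P (power) has dimensions [L^2 M T^-3].
v (velocity) has dimensions [L T^-1].

Left side: [L T^-1]
Right side: [M^-1 T]

The two sides have different dimensions, so the equation is NOT dimensionally consistent.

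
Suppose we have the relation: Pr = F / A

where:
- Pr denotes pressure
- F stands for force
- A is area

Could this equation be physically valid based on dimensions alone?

Yes

Pr (pressure) has dimensions [L^-1 M T^-2].
F (force) has dimensions [L M T^-2].
A (area) has dimensions [L^2].

Left side: [L^-1 M T^-2]
Right side: [L^-1 M T^-2]

Both sides have the same dimensions, so the equation is dimensionally consistent.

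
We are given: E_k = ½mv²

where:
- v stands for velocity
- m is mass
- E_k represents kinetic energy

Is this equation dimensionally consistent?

Yes

v (velocity) has dimensions [L T^-1].
m (mass) has dimensions [M].
E_k (kinetic energy) has dimensions [L^2 M T^-2].

Left side: [L^2 M T^-2]
Right side: [L^2 M T^-2]

Both sides have the same dimensions, so the equation is dimensionally consistent.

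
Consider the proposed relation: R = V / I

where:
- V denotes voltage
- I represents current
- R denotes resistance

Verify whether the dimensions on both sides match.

Yes

V (voltage) has dimensions [I^-1 L^2 M T^-3].
I (current) has dimensions [I].
R (resistance) has dimensions [I^-2 L^2 M T^-3].

Left side: [I^-2 L^2 M T^-3]
Right side: [I^-2 L^2 M T^-3]

Both sides have the same dimensions, so the equation is dimensionally consistent.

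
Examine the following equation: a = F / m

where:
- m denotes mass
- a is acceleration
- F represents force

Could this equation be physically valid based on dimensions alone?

Yes

m (mass) has dimensions [M].
a (acceleration) has dimensions [L T^-2].
F (force) has dimensions [L M T^-2].

Left side: [L T^-2]
Right side: [L T^-2]

Both sides have the same dimensions, so the equation is dimensionally consistent.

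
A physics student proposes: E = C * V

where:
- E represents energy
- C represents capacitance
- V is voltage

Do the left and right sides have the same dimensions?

No

E (energy) has dimensions [L^2 M T^-2].
C (capacitance) has dimensions [I^2 L^-2 M^-1 T^4].
V (voltage) has dimensions [I^-1 L^2 M T^-3].

Left side: [L^2 M T^-2]
Right side: [I T]

The two sides have different dimensions, so the equation is NOT dimensionally consistent.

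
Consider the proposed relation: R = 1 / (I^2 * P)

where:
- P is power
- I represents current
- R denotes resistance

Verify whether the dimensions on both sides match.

No

P (power) has dimensions [L^2 M T^-3].
I (current) has dimensions [I].
R (resistance) has dimensions [I^-2 L^2 M T^-3].

Left side: [I^-2 L^2 M T^-3]
Right side: [I^-2 L^-2 M^-1 T^3]

The two sides have different dimensions, so the equation is NOT dimensionally consistent.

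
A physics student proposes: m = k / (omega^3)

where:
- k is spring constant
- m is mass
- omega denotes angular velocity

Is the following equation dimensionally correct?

No

k (spring constant) has dimensions [M T^-2].
m (mass) has dimensions [M].
omega (angular velocity) has dimensions [T^-1].

Left side: [M]
Right side: [M T]

The two sides have different dimensions, so the equation is NOT dimensionally consistent.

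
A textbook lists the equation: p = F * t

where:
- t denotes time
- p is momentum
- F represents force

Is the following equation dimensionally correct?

Yes

t (time) has dimensions [T].
p (momentum) has dimensions [L M T^-1].
F (force) has dimensions [L M T^-2].

Left side: [L M T^-1]
Right side: [L M T^-1]

Both sides have the same dimensions, so the equation is dimensionally consistent.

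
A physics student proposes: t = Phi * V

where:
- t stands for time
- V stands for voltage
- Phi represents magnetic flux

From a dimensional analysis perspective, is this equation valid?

No

t (time) has dimensions [T].
V (voltage) has dimensions [I^-1 L^2 M T^-3].
Phi (magnetic flux) has dimensions [I^-1 L^2 M T^-2].

Left side: [T]
Right side: [I^-2 L^4 M^2 T^-5]

The two sides have different dimensions, so the equation is NOT dimensionally consistent.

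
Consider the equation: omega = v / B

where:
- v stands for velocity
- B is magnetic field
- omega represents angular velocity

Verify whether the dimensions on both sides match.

No

v (velocity) has dimensions [L T^-1].
B (magnetic field) has dimensions [I^-1 M T^-2].
omega (angular velocity) has dimensions [T^-1].

Left side: [T^-1]
Right side: [I L M^-1 T]

The two sides have different dimensions, so the equation is NOT dimensionally consistent.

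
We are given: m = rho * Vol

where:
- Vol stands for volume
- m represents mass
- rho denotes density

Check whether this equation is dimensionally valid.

Yes

Vol (volume) has dimensions [L^3].
m (mass) has dimensions [M].
rho (density) has dimensions [L^-3 M].

Left side: [M]
Right side: [M]

Both sides have the same dimensions, so the equation is dimensionally consistent.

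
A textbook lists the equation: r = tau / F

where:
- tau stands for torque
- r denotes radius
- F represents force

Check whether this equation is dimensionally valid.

Yes

tau (torque) has dimensions [L^2 M T^-2].
r (radius) has dimensions [L].
F (force) has dimensions [L M T^-2].

Left side: [L]
Right side: [L]

Both sides have the same dimensions, so the equation is dimensionally consistent.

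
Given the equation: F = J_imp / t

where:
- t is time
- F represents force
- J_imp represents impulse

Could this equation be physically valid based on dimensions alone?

Yes

t (time) has dimensions [T].
F (force) has dimensions [L M T^-2].
J_imp (impulse) has dimensions [L M T^-1].

Left side: [L M T^-2]
Right side: [L M T^-2]

Both sides have the same dimensions, so the equation is dimensionally consistent.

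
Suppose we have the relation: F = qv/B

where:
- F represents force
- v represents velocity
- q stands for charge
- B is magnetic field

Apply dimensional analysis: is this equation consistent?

No

F (force) has dimensions [L M T^-2].
v (velocity) has dimensions [L T^-1].
q (charge) has dimensions [I T].
B (magnetic field) has dimensions [I^-1 M T^-2].

Left side: [L M T^-2]
Right side: [I^2 L M^-1 T^2]

The two sides have different dimensions, so the equation is NOT dimensionally consistent.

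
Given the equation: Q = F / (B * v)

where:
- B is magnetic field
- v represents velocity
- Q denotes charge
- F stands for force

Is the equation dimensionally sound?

Yes

B (magnetic field) has dimensions [I^-1 M T^-2].
v (velocity) has dimensions [L T^-1].
Q (charge) has dimensions [I T].
F (force) has dimensions [L M T^-2].

Left side: [I T]
Right side: [I T]

Both sides have the same dimensions, so the equation is dimensionally consistent.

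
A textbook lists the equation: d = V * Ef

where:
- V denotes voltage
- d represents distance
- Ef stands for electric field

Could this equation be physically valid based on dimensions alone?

No

V (voltage) has dimensions [I^-1 L^2 M T^-3].
d (distance) has dimensions [L].
Ef (electric field) has dimensions [I^-1 L M T^-3].

Left side: [L]
Right side: [I^-2 L^3 M^2 T^-6]

The two sides have different dimensions, so the equation is NOT dimensionally consistent.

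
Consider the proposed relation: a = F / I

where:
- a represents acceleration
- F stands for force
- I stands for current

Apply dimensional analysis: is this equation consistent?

No

a (acceleration) has dimensions [L T^-2].
F (force) has dimensions [L M T^-2].
I (current) has dimensions [I].

Left side: [L T^-2]
Right side: [I^-1 L M T^-2]

The two sides have different dimensions, so the equation is NOT dimensionally consistent.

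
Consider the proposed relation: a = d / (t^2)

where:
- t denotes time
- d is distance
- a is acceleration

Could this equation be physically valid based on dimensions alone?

Yes

t (time) has dimensions [T].
d (distance) has dimensions [L].
a (acceleration) has dimensions [L T^-2].

Left side: [L T^-2]
Right side: [L T^-2]

Both sides have the same dimensions, so the equation is dimensionally consistent.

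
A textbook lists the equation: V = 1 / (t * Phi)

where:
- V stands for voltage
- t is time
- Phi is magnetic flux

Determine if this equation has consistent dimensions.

No

V (voltage) has dimensions [I^-1 L^2 M T^-3].
t (time) has dimensions [T].
Phi (magnetic flux) has dimensions [I^-1 L^2 M T^-2].

Left side: [I^-1 L^2 M T^-3]
Right side: [I L^-2 M^-1 T]

The two sides have different dimensions, so the equation is NOT dimensionally consistent.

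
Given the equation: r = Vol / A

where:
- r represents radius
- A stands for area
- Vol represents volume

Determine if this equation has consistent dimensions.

Yes

r (radius) has dimensions [L].
A (area) has dimensions [L^2].
Vol (volume) has dimensions [L^3].

Left side: [L]
Right side: [L]

Both sides have the same dimensions, so the equation is dimensionally consistent.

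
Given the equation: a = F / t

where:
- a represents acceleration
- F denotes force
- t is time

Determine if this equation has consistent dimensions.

No

a (acceleration) has dimensions [L T^-2].
F (force) has dimensions [L M T^-2].
t (time) has dimensions [T].

Left side: [L T^-2]
Right side: [L M T^-3]

The two sides have different dimensions, so the equation is NOT dimensionally consistent.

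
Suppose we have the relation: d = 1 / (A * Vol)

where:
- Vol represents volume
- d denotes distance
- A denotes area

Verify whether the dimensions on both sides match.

No

Vol (volume) has dimensions [L^3].
d (distance) has dimensions [L].
A (area) has dimensions [L^2].

Left side: [L]
Right side: [L^-5]

The two sides have different dimensions, so the equation is NOT dimensionally consistent.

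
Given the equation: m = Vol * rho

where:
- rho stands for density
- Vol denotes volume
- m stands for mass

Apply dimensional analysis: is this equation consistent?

Yes

rho (density) has dimensions [L^-3 M].
Vol (volume) has dimensions [L^3].
m (mass) has dimensions [M].

Left side: [M]
Right side: [M]

Both sides have the same dimensions, so the equation is dimensionally consistent.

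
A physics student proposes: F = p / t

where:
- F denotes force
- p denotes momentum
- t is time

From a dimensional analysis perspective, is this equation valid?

Yes

F (force) has dimensions [L M T^-2].
p (momentum) has dimensions [L M T^-1].
t (time) has dimensions [T].

Left side: [L M T^-2]
Right side: [L M T^-2]

Both sides have the same dimensions, so the equation is dimensionally consistent.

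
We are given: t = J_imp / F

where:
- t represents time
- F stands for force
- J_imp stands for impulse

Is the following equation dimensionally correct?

Yes

t (time) has dimensions [T].
F (force) has dimensions [L M T^-2].
J_imp (impulse) has dimensions [L M T^-1].

Left side: [T]
Right side: [T]

Both sides have the same dimensions, so the equation is dimensionally consistent.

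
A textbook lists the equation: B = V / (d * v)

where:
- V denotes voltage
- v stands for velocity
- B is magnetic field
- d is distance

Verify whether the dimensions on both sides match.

Yes

V (voltage) has dimensions [I^-1 L^2 M T^-3].
v (velocity) has dimensions [L T^-1].
B (magnetic field) has dimensions [I^-1 M T^-2].
d (distance) has dimensions [L].

Left side: [I^-1 M T^-2]
Right side: [I^-1 M T^-2]

Both sides have the same dimensions, so the equation is dimensionally consistent.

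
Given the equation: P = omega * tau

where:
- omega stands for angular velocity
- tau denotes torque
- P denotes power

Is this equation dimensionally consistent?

Yes

omega (angular velocity) has dimensions [T^-1].
tau (torque) has dimensions [L^2 M T^-2].
P (power) has dimensions [L^2 M T^-3].

Left side: [L^2 M T^-3]
Right side: [L^2 M T^-3]

Both sides have the same dimensions, so the equation is dimensionally consistent.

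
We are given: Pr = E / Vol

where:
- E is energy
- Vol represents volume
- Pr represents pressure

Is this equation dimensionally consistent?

Yes

E (energy) has dimensions [L^2 M T^-2].
Vol (volume) has dimensions [L^3].
Pr (pressure) has dimensions [L^-1 M T^-2].

Left side: [L^-1 M T^-2]
Right side: [L^-1 M T^-2]

Both sides have the same dimensions, so the equation is dimensionally consistent.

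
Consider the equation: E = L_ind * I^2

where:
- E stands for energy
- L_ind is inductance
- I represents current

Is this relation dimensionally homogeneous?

Yes

E (energy) has dimensions [L^2 M T^-2].
L_ind (inductance) has dimensions [I^-2 L^2 M T^-2].
I (current) has dimensions [I].

Left side: [L^2 M T^-2]
Right side: [L^2 M T^-2]

Both sides have the same dimensions, so the equation is dimensionally consistent.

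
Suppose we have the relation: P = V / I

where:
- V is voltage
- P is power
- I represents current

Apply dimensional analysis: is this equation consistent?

No

V (voltage) has dimensions [I^-1 L^2 M T^-3].
P (power) has dimensions [L^2 M T^-3].
I (current) has dimensions [I].

Left side: [L^2 M T^-3]
Right side: [I^-2 L^2 M T^-3]

The two sides have different dimensions, so the equation is NOT dimensionally consistent.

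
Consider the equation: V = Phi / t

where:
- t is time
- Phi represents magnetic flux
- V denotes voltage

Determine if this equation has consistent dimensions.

Yes

t (time) has dimensions [T].
Phi (magnetic flux) has dimensions [I^-1 L^2 M T^-2].
V (voltage) has dimensions [I^-1 L^2 M T^-3].

Left side: [I^-1 L^2 M T^-3]
Right side: [I^-1 L^2 M T^-3]

Both sides have the same dimensions, so the equation is dimensionally consistent.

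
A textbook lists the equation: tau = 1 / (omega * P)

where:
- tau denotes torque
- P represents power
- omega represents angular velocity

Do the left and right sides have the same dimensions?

No

tau (torque) has dimensions [L^2 M T^-2].
P (power) has dimensions [L^2 M T^-3].
omega (angular velocity) has dimensions [T^-1].

Left side: [L^2 M T^-2]
Right side: [L^-2 M^-1 T^4]

The two sides have different dimensions, so the equation is NOT dimensionally consistent.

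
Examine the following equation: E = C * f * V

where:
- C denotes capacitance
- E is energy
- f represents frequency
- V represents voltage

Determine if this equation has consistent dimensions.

No

C (capacitance) has dimensions [I^2 L^-2 M^-1 T^4].
E (energy) has dimensions [L^2 M T^-2].
f (frequency) has dimensions [T^-1].
V (voltage) has dimensions [I^-1 L^2 M T^-3].

Left side: [L^2 M T^-2]
Right side: [I]

The two sides have different dimensions, so the equation is NOT dimensionally consistent.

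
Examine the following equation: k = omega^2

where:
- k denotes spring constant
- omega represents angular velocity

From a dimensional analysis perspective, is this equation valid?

No

k (spring constant) has dimensions [M T^-2].
omega (angular velocity) has dimensions [T^-1].

Left side: [M T^-2]
Right side: [T^-2]

The two sides have different dimensions, so the equation is NOT dimensionally consistent.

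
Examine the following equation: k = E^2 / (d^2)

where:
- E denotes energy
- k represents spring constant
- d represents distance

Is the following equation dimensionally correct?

No

E (energy) has dimensions [L^2 M T^-2].
k (spring constant) has dimensions [M T^-2].
d (distance) has dimensions [L].

Left side: [M T^-2]
Right side: [L^2 M^2 T^-4]

The two sides have different dimensions, so the equation is NOT dimensionally consistent.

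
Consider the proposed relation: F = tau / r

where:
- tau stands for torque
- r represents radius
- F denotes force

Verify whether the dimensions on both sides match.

Yes

tau (torque) has dimensions [L^2 M T^-2].
r (radius) has dimensions [L].
F (force) has dimensions [L M T^-2].

Left side: [L M T^-2]
Right side: [L M T^-2]

Both sides have the same dimensions, so the equation is dimensionally consistent.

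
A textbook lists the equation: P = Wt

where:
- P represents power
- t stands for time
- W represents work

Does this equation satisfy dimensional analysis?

No

P (power) has dimensions [L^2 M T^-3].
t (time) has dimensions [T].
W (work) has dimensions [L^2 M T^-2].

Left side: [L^2 M T^-3]
Right side: [L^2 M T^-1]

The two sides have different dimensions, so the equation is NOT dimensionally consistent.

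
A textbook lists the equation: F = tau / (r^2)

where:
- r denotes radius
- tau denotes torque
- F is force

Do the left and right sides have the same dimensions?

No

r (radius) has dimensions [L].
tau (torque) has dimensions [L^2 M T^-2].
F (force) has dimensions [L M T^-2].

Left side: [L M T^-2]
Right side: [M T^-2]

The two sides have different dimensions, so the equation is NOT dimensionally consistent.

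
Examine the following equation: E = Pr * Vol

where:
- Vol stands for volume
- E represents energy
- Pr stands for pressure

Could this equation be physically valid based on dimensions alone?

Yes

Vol (volume) has dimensions [L^3].
E (energy) has dimensions [L^2 M T^-2].
Pr (pressure) has dimensions [L^-1 M T^-2].

Left side: [L^2 M T^-2]
Right side: [L^2 M T^-2]

Both sides have the same dimensions, so the equation is dimensionally consistent.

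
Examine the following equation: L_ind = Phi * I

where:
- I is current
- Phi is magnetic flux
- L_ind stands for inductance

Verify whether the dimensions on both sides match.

No

I (current) has dimensions [I].
Phi (magnetic flux) has dimensions [I^-1 L^2 M T^-2].
L_ind (inductance) has dimensions [I^-2 L^2 M T^-2].

Left side: [I^-2 L^2 M T^-2]
Right side: [L^2 M T^-2]

The two sides have different dimensions, so the equation is NOT dimensionally consistent.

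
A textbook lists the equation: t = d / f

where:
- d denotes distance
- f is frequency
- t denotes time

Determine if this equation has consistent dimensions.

No

d (distance) has dimensions [L].
f (frequency) has dimensions [T^-1].
t (time) has dimensions [T].

Left side: [T]
Right side: [L T]

The two sides have different dimensions, so the equation is NOT dimensionally consistent.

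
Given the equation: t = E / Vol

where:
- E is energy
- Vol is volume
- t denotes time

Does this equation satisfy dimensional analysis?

No

E (energy) has dimensions [L^2 M T^-2].
Vol (volume) has dimensions [L^3].
t (time) has dimensions [T].

Left side: [T]
Right side: [L^-1 M T^-2]

The two sides have different dimensions, so the equation is NOT dimensionally consistent.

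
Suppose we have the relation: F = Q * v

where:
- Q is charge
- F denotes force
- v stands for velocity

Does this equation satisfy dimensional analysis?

No

Q (charge) has dimensions [I T].
F (force) has dimensions [L M T^-2].
v (velocity) has dimensions [L T^-1].

Left side: [L M T^-2]
Right side: [I L]

The two sides have different dimensions, so the equation is NOT dimensionally consistent.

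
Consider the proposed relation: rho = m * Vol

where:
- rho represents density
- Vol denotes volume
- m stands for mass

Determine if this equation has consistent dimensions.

No

rho (density) has dimensions [L^-3 M].
Vol (volume) has dimensions [L^3].
m (mass) has dimensions [M].

Left side: [L^-3 M]
Right side: [L^3 M]

The two sides have different dimensions, so the equation is NOT dimensionally consistent.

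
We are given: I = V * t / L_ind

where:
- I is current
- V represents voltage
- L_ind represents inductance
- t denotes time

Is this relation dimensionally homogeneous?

Yes

I (current) has dimensions [I].
V (voltage) has dimensions [I^-1 L^2 M T^-3].
L_ind (inductance) has dimensions [I^-2 L^2 M T^-2].
t (time) has dimensions [T].

Left side: [I]
Right side: [I]

Both sides have the same dimensions, so the equation is dimensionally consistent.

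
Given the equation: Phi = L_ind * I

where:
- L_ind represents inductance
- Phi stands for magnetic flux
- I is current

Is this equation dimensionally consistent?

Yes

L_ind (inductance) has dimensions [I^-2 L^2 M T^-2].
Phi (magnetic flux) has dimensions [I^-1 L^2 M T^-2].
I (current) has dimensions [I].

Left side: [I^-1 L^2 M T^-2]
Right side: [I^-1 L^2 M T^-2]

Both sides have the same dimensions, so the equation is dimensionally consistent.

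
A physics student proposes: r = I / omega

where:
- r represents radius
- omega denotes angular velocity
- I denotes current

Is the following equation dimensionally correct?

No

r (radius) has dimensions [L].
omega (angular velocity) has dimensions [T^-1].
I (current) has dimensions [I].

Left side: [L]
Right side: [I T]

The two sides have different dimensions, so the equation is NOT dimensionally consistent.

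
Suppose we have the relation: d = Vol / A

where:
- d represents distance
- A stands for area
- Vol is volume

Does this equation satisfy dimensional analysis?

Yes

d (distance) has dimensions [L].
A (area) has dimensions [L^2].
Vol (volume) has dimensions [L^3].

Left side: [L]
Right side: [L]

Both sides have the same dimensions, so the equation is dimensionally consistent.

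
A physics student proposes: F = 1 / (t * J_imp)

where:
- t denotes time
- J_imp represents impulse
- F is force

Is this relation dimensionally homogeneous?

No

t (time) has dimensions [T].
J_imp (impulse) has dimensions [L M T^-1].
F (force) has dimensions [L M T^-2].

Left side: [L M T^-2]
Right side: [L^-1 M^-1]

The two sides have different dimensions, so the equation is NOT dimensionally consistent.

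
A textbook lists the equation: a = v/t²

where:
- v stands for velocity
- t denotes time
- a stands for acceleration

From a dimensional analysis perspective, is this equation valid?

No

v (velocity) has dimensions [L T^-1].
t (time) has dimensions [T].
a (acceleration) has dimensions [L T^-2].

Left side: [L T^-2]
Right side: [L T^-3]

The two sides have different dimensions, so the equation is NOT dimensionally consistent.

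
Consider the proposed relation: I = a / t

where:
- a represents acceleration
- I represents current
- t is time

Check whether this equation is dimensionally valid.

No

a (acceleration) has dimensions [L T^-2].
I (current) has dimensions [I].
t (time) has dimensions [T].

Left side: [I]
Right side: [L T^-3]

The two sides have different dimensions, so the equation is NOT dimensionally consistent.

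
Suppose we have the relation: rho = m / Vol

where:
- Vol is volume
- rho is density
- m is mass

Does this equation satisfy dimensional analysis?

Yes

Vol (volume) has dimensions [L^3].
rho (density) has dimensions [L^-3 M].
m (mass) has dimensions [M].

Left side: [L^-3 M]
Right side: [L^-3 M]

Both sides have the same dimensions, so the equation is dimensionally consistent.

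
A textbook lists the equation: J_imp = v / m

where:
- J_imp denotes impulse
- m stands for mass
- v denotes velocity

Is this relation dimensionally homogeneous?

No

J_imp (impulse) has dimensions [L M T^-1].
m (mass) has dimensions [M].
v (velocity) has dimensions [L T^-1].

Left side: [L M T^-1]
Right side: [L M^-1 T^-1]

The two sides have different dimensions, so the equation is NOT dimensionally consistent.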